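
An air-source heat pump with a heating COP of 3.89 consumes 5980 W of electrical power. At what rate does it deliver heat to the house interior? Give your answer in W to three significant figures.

Q̇_H = COP_HP × Ẇ = 3.89 × 5980 = 23260 W.

23300 W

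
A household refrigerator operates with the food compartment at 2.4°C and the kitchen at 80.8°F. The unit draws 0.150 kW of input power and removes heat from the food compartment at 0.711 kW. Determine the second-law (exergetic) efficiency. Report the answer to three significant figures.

COP_actual = Q̇_C/Ẇ = 0.7110/0.1500 = 4.740.
In absolute terms T_C = 275.55 K and T_H = 300.26 K, so ΔT = 24.71 K.
COP_Carnot = T_C/ΔT = 275.55/24.71 = 11.15.
η_II = COP_actual/COP_Carnot = 4.740/11.15 = 0.4251.

0.425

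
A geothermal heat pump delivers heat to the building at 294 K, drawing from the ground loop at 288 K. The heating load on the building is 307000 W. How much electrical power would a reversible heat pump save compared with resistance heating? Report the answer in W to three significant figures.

301000 W

The reservoir spacing is ΔT = 294 − 288 = 6.000 K.
COP_Carnot = T_H/ΔT = 294.00/6.000 = 49.00.
Resistance heating needs Ẇ_res = Q̇_H = 307000 W; the reversible heat pump needs only Ẇ_hp = Q̇_H/COP = 6265 W.
Saving = 307000 − 6265 = 300700 W.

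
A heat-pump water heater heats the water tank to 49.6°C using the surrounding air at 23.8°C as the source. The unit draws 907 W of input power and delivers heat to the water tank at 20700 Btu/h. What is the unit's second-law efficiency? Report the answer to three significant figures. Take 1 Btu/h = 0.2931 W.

0.535

Converting, Q̇_H = 20700 Btu/h = 6067 W, so COP_actual = Q̇_H/Ẇ = 6067/907.0 = 6.689.
In absolute terms T_C = 296.95 K and T_H = 322.75 K, so ΔT = 25.80 K.
COP_Carnot = T_H/ΔT = 322.75/25.80 = 12.51.
η_II = COP_actual/COP_Carnot = 6.689/12.51 = 0.5347.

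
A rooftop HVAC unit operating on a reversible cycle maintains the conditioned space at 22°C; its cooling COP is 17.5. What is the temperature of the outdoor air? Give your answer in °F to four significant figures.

COP_R = T_C/(T_H − T_C) gives T_H − T_C = T_C/COP.
With T_C = 295.15 K, T_H = 295.15 × (1 + 1/17.5) = 312.02 K.
Converting, 312.02 K = 101.96°F.

102.0 °F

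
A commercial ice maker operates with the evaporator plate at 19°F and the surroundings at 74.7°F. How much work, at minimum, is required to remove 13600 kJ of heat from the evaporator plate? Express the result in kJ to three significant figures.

1580 kJ

In absolute terms T_C = 265.93 K and T_H = 296.87 K, so ΔT = 30.94 K.
The reversible limit is COP_R = T_C/ΔT = 8.594, so W_min = Q_C/COP = Q_C·ΔT/T_C.
W_min = 13600 × 30.94/265.93 = 1583 kJ.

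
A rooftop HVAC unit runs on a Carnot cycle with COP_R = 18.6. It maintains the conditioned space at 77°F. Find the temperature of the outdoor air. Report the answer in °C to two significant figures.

41 °C

COP_R = T_C/(T_H − T_C) gives T_H − T_C = T_C/COP.
With T_C = 298.15 K, T_H = 298.15 × (1 + 1/18.6) = 314.18 K.
Converting, 314.18 K = 41.03°C.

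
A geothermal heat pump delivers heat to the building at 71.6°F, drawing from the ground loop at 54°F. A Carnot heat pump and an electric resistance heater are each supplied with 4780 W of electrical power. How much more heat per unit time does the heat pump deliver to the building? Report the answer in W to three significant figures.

140000 W

In absolute terms T_C = 285.37 K and T_H = 295.15 K, so ΔT = 9.778 K.
COP_Carnot = T_H/ΔT = 295.15/9.778 = 30.19.
The heat pump delivers Q̇_H = COP × Ẇ = 144300 W; the resistance heater delivers Ẇ = 4780 W.
Extra = (COP − 1)·Ẇ = 139500 W.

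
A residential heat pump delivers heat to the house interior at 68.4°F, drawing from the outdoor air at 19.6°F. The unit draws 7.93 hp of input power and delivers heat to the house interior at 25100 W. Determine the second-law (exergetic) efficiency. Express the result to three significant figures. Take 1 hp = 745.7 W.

0.392

Converting, Q̇_H = 25100 W = 33.66 hp, so COP_actual = Q̇_H/Ẇ = 33.66/7.930 = 4.245.
In absolute terms T_C = 266.26 K and T_H = 293.37 K, so ΔT = 27.11 K.
COP_Carnot = T_H/ΔT = 293.37/27.11 = 10.82.
η_II = COP_actual/COP_Carnot = 4.245/10.82 = 0.3923.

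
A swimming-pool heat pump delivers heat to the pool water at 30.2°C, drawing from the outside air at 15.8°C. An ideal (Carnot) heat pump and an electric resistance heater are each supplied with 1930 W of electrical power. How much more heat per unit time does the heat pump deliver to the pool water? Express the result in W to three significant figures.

38700 W

In absolute terms T_C = 288.95 K and T_H = 303.35 K, so ΔT = 14.40 K.
COP_Carnot = T_H/ΔT = 303.35/14.40 = 21.07.
The heat pump delivers Q̇_H = COP × Ẇ = 40660 W; the resistance heater delivers Ẇ = 1930 W.
Extra = (COP − 1)·Ẇ = 38730 W.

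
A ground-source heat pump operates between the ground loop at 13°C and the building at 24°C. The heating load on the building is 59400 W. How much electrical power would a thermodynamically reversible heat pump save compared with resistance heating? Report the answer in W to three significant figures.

57200 W

In absolute terms T_C = 286.15 K and T_H = 297.15 K, so ΔT = 11.00 K.
COP_Carnot = T_H/ΔT = 297.15/11.00 = 27.01.
Resistance heating needs Ẇ_res = Q̇_H = 59400 W; the reversible heat pump needs only Ẇ_hp = Q̇_H/COP = 2199 W.
Saving = 59400 − 2199 = 57200 W.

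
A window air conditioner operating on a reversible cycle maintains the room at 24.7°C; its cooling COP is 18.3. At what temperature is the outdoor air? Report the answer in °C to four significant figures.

COP_R = T_C/(T_H − T_C) gives T_H − T_C = T_C/COP.
With T_C = 297.85 K, T_H = 297.85 × (1 + 1/18.3) = 314.13 K.
Converting, 314.13 K = 40.98°C.

40.98 °C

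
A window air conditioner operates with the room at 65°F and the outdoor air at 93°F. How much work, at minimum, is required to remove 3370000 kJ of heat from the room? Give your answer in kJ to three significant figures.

180000 kJ

In absolute terms T_C = 291.48 K and T_H = 307.04 K, so ΔT = 15.56 K.
The reversible limit is COP_R = T_C/ΔT = 18.74, so W_min = Q_C/COP = Q_C·ΔT/T_C.
W_min = 3370000 × 15.56/291.48 = 179800 kJ.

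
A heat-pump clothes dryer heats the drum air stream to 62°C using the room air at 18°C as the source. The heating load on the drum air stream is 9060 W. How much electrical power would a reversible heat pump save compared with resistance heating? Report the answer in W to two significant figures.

7900 W

In absolute terms T_C = 291.15 K and T_H = 335.15 K, so ΔT = 44.00 K.
COP_Carnot = T_H/ΔT = 335.15/44.00 = 7.617.
Resistance heating needs Ẇ_res = Q̇_H = 9060 W; the reversible heat pump needs only Ẇ_hp = Q̇_H/COP = 1189 W.
Saving = 9060 − 1189 = 7871 W.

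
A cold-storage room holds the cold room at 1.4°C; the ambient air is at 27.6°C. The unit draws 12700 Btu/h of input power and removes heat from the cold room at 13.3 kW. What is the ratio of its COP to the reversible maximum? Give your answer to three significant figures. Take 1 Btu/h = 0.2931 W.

Converting, Q̇_C = 13.30 kW = 45380 Btu/h, so COP_actual = Q̇_C/Ẇ = 45380/12700 = 3.573.
In absolute terms T_C = 274.55 K and T_H = 300.75 K, so ΔT = 26.20 K.
COP_Carnot = T_C/ΔT = 274.55/26.20 = 10.48.
η_II = COP_actual/COP_Carnot = 3.573/10.48 = 0.3410.

0.341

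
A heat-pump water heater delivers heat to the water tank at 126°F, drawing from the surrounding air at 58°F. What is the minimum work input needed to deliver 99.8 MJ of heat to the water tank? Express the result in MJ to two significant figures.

12 MJ

In absolute terms T_C = 287.59 K and T_H = 325.37 K, so ΔT = 37.78 K.
The reversible limit is COP_HP = T_H/ΔT = 8.613, so W_min = Q_H/COP = Q_H·ΔT/T_H.
W_min = 99.80 × 37.78/325.37 = 11.59 MJ.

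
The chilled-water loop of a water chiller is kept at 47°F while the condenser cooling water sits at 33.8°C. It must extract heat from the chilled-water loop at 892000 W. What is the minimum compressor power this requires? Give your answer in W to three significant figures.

In absolute terms T_C = 281.48 K and T_H = 306.95 K, so ΔT = 25.47 K.
COP_Carnot = T_C/ΔT = 281.48/25.47 = 11.05.
Ẇ_min = Q̇/COP_Carnot = 892000/11.05 = 80700 W.

80700 W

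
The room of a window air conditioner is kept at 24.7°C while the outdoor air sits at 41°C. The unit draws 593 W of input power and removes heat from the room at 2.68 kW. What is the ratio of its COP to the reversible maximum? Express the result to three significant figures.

0.247

Converting, Q̇_C = 2.680 kW = 2680 W, so COP_actual = Q̇_C/Ẇ = 2680/593.0 = 4.519.
In absolute terms T_C = 297.85 K and T_H = 314.15 K, so ΔT = 16.30 K.
COP_Carnot = T_C/ΔT = 297.85/16.30 = 18.27.
η_II = COP_actual/COP_Carnot = 4.519/18.27 = 0.2473.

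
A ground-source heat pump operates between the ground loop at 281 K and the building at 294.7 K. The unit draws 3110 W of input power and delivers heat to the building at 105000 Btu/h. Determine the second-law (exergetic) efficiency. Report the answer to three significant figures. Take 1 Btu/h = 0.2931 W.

Converting, Q̇_H = 105000 Btu/h = 30780 W, so COP_actual = Q̇_H/Ẇ = 30780/3110 = 9.896.
The reservoir spacing is ΔT = 294.7 − 281 = 13.70 K.
COP_Carnot = T_H/ΔT = 294.70/13.70 = 21.51.
η_II = COP_actual/COP_Carnot = 9.896/21.51 = 0.4600.

0.460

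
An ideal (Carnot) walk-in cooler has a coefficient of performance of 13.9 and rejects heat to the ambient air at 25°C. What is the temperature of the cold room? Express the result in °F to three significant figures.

For a Carnot refrigerator COP_R = T_C/(T_H − T_C), so T_C = COP·T_H/(1 + COP).
With T_H = 298.15 K, T_C = 13.9 × 298.15/14.90 = 278.14 K.
Converting, 278.14 K = 40.98°F.

41.0 °F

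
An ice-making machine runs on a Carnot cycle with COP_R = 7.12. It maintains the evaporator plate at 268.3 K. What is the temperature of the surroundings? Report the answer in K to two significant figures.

COP_R = T_C/(T_H − T_C) gives T_H − T_C = T_C/COP.
With T_C = 268.30 K, T_H = 268.30 × (1 + 1/7.12) = 305.98 K.

310 K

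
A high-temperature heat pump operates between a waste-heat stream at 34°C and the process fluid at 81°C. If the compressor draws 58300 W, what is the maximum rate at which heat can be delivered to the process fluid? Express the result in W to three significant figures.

In absolute terms T_C = 307.15 K and T_H = 354.15 K, so ΔT = 47.00 K.
COP_Carnot = T_H/ΔT = 354.15/47.00 = 7.535.
Q̇_max = COP_Carnot × Ẇ = 7.535 × 58300 W = 439300 W.

439000 W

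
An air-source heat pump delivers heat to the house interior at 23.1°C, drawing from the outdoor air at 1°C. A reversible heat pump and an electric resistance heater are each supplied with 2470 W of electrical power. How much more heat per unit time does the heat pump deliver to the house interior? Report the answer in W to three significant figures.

In absolute terms T_C = 274.15 K and T_H = 296.25 K, so ΔT = 22.10 K.
COP_Carnot = T_H/ΔT = 296.25/22.10 = 13.40.
The heat pump delivers Q̇_H = COP × Ẇ = 33110 W; the resistance heater delivers Ẇ = 2470 W.
Extra = (COP − 1)·Ẇ = 30640 W.

30600 W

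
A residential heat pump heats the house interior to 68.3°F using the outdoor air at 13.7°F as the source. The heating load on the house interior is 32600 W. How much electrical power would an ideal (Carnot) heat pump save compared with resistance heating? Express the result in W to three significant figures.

29200 W

In absolute terms T_C = 262.98 K and T_H = 293.32 K, so ΔT = 30.33 K.
COP_Carnot = T_H/ΔT = 293.32/30.33 = 9.670.
Resistance heating needs Ẇ_res = Q̇_H = 32600 W; the reversible heat pump needs only Ẇ_hp = Q̇_H/COP = 3371 W.
Saving = 32600 − 3371 = 29230 W.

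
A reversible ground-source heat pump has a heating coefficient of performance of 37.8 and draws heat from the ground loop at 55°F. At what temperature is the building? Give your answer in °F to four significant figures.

COP_HP = T_H/(T_H − T_C) rearranges to T_H = COP·T_C/(COP − 1).
With T_C = 285.93 K, T_H = 37.8 × 285.93/36.80 = 293.70 K.
Converting, 293.70 K = 68.99°F.

68.99 °F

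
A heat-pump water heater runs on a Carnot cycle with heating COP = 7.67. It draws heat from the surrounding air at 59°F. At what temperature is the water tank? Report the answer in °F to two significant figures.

COP_HP = T_H/(T_H − T_C) rearranges to T_H = COP·T_C/(COP − 1).
With T_C = 288.15 K, T_H = 7.67 × 288.15/6.670 = 331.35 K.
Converting, 331.35 K = 136.76°F.

140 °F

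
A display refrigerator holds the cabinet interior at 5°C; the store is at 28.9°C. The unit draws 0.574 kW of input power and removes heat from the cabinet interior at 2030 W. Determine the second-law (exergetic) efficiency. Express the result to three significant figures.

Converting, Q̇_C = 2030 W = 2.030 kW, so COP_actual = Q̇_C/Ẇ = 2.030/0.5740 = 3.537.
In absolute terms T_C = 278.15 K and T_H = 302.05 K, so ΔT = 23.90 K.
COP_Carnot = T_C/ΔT = 278.15/23.90 = 11.64.
η_II = COP_actual/COP_Carnot = 3.537/11.64 = 0.3039.

0.304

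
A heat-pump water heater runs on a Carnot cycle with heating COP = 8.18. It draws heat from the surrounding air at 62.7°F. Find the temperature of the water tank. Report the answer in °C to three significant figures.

COP_HP = T_H/(T_H − T_C) rearranges to T_H = COP·T_C/(COP − 1).
With T_C = 290.21 K, T_H = 8.18 × 290.21/7.180 = 330.62 K.
Converting, 330.62 K = 57.47°C.

57.5 °C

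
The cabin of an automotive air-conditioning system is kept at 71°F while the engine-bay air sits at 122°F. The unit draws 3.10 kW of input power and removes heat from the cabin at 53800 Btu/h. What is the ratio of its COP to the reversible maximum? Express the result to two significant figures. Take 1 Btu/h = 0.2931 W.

Converting, Q̇_C = 53800 Btu/h = 15.77 kW, so COP_actual = Q̇_C/Ẇ = 15.77/3.100 = 5.087.
In absolute terms T_C = 294.82 K and T_H = 323.15 K, so ΔT = 28.33 K.
COP_Carnot = T_C/ΔT = 294.82/28.33 = 10.41.
η_II = COP_actual/COP_Carnot = 5.087/10.41 = 0.4889.

0.49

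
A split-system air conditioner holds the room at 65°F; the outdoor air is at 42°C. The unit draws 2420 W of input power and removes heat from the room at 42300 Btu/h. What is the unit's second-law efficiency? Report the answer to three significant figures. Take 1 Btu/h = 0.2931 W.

Converting, Q̇_C = 42300 Btu/h = 12400 W, so COP_actual = Q̇_C/Ẇ = 12400/2420 = 5.123.
In absolute terms T_C = 291.48 K and T_H = 315.15 K, so ΔT = 23.67 K.
COP_Carnot = T_C/ΔT = 291.48/23.67 = 12.32.
η_II = COP_actual/COP_Carnot = 5.123/12.32 = 0.4160.

0.416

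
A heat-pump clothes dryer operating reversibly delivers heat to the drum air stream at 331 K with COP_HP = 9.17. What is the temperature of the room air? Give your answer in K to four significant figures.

294.9 K

COP_HP = T_H/(T_H − T_C) gives T_H − T_C = T_H/COP.
With T_H = 331.00 K, T_C = 331.00 × (1 − 1/9.17) = 294.90 K.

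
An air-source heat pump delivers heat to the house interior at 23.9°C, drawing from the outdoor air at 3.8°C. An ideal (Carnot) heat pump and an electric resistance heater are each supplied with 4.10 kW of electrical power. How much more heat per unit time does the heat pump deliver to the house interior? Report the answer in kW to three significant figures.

56.5 kW

In absolute terms T_C = 276.95 K and T_H = 297.05 K, so ΔT = 20.10 K.
COP_Carnot = T_H/ΔT = 297.05/20.10 = 14.78.
The heat pump delivers Q̇_H = COP × Ẇ = 60.59 kW; the resistance heater delivers Ẇ = 4.100 kW.
Extra = (COP − 1)·Ẇ = 56.49 kW.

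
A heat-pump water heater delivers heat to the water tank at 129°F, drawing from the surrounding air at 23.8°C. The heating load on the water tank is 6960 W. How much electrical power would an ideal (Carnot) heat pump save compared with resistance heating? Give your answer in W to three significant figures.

6320 W

In absolute terms T_C = 296.95 K and T_H = 327.04 K, so ΔT = 30.09 K.
COP_Carnot = T_H/ΔT = 327.04/30.09 = 10.87.
Resistance heating needs Ẇ_res = Q̇_H = 6960 W; the reversible heat pump needs only Ẇ_hp = Q̇_H/COP = 640.3 W.
Saving = 6960 − 640.3 = 6320 W.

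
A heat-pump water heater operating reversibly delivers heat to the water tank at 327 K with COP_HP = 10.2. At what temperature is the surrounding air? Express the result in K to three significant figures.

COP_HP = T_H/(T_H − T_C) gives T_H − T_C = T_H/COP.
With T_H = 327.00 K, T_C = 327.00 × (1 − 1/10.2) = 294.94 K.

295 K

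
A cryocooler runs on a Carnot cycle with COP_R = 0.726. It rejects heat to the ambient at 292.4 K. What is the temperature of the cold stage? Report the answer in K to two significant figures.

120 K

For a Carnot refrigerator COP_R = T_C/(T_H − T_C), so T_C = COP·T_H/(1 + COP).
With T_H = 292.40 K, T_C = 0.726 × 292.40/1.726 = 122.99 K.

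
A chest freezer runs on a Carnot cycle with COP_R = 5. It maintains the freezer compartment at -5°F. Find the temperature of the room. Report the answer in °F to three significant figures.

85.9 °F

COP_R = T_C/(T_H − T_C) gives T_H − T_C = T_C/COP.
With T_C = 252.59 K, T_H = 252.59 × (1 + 1/5) = 303.11 K.
Converting, 303.11 K = 85.93°F.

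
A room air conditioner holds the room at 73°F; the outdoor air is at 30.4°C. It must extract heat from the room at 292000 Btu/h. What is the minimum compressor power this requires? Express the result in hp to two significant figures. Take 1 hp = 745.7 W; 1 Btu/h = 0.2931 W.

3.0 hp

In absolute terms T_C = 295.93 K and T_H = 303.55 K, so ΔT = 7.622 K.
COP_Carnot = T_C/ΔT = 295.93/7.622 = 38.82.
Ẇ_min = Q̇/COP_Carnot = 292000/38.82 = 7521 Btu/h = 2.956 hp.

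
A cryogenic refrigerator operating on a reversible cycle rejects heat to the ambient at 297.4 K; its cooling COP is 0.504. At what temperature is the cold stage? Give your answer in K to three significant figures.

99.7 K

For a Carnot refrigerator COP_R = T_C/(T_H − T_C), so T_C = COP·T_H/(1 + COP).
With T_H = 297.40 K, T_C = 0.504 × 297.40/1.504 = 99.66 K.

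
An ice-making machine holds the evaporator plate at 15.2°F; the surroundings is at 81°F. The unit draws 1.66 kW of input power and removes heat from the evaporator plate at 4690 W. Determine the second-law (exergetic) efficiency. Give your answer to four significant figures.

Converting, Q̇_C = 4690 W = 4.690 kW, so COP_actual = Q̇_C/Ẇ = 4.690/1.660 = 2.825.
In absolute terms T_C = 263.82 K and T_H = 300.37 K, so ΔT = 36.56 K.
COP_Carnot = T_C/ΔT = 263.82/36.56 = 7.217.
η_II = COP_actual/COP_Carnot = 2.825/7.217 = 0.3915.

0.3915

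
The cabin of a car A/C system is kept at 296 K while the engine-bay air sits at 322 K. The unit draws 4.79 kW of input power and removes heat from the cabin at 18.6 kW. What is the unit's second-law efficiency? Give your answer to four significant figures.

COP_actual = Q̇_C/Ẇ = 18.60/4.790 = 3.883.
The reservoir spacing is ΔT = 322 − 296 = 26.00 K.
COP_Carnot = T_C/ΔT = 296.00/26.00 = 11.38.
η_II = COP_actual/COP_Carnot = 3.883/11.38 = 0.3411.

0.3411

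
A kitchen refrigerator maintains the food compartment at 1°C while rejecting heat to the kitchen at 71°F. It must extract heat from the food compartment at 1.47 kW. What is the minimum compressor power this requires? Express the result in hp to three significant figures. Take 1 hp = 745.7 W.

0.149 hp

In absolute terms T_C = 274.15 K and T_H = 294.82 K, so ΔT = 20.67 K.
COP_Carnot = T_C/ΔT = 274.15/20.67 = 13.27.
Ẇ_min = Q̇/COP_Carnot = 1.470/13.27 = 0.1108 kW = 0.1486 hp.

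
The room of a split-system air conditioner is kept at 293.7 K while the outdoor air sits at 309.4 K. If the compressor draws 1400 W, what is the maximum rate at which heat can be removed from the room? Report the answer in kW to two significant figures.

The reservoir spacing is ΔT = 309.4 − 293.7 = 15.70 K.
COP_Carnot = T_C/ΔT = 293.70/15.70 = 18.71.
Q̇_max = COP_Carnot × Ẇ = 18.71 × 1400 W = 26190 W = 26.19 kW.

26 kW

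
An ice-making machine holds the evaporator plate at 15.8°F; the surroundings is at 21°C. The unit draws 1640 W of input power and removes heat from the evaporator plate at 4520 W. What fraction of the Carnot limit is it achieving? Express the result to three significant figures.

COP_actual = Q̇_C/Ẇ = 4520/1640 = 2.756.
In absolute terms T_C = 264.15 K and T_H = 294.15 K, so ΔT = 30.00 K.
COP_Carnot = T_C/ΔT = 264.15/30.00 = 8.805.
η_II = COP_actual/COP_Carnot = 2.756/8.805 = 0.3130.

0.313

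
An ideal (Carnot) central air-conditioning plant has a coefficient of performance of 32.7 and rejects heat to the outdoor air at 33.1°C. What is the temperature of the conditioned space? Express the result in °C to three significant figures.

24.0 °C

For a Carnot refrigerator COP_R = T_C/(T_H − T_C), so T_C = COP·T_H/(1 + COP).
With T_H = 306.25 K, T_C = 32.7 × 306.25/33.70 = 297.16 K.
Converting, 297.16 K = 24.01°C.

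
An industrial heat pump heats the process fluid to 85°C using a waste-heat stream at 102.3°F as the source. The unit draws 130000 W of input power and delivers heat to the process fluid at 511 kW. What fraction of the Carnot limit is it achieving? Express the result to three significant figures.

Converting, Q̇_H = 511.0 kW = 511000 W, so COP_actual = Q̇_H/Ẇ = 511000/130000 = 3.931.
In absolute terms T_C = 312.21 K and T_H = 358.15 K, so ΔT = 45.94 K.
COP_Carnot = T_H/ΔT = 358.15/45.94 = 7.795.
η_II = COP_actual/COP_Carnot = 3.931/7.795 = 0.5042.

0.504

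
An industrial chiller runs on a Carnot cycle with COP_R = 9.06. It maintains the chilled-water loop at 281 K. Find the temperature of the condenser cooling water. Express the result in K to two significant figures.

COP_R = T_C/(T_H − T_C) gives T_H − T_C = T_C/COP.
With T_C = 281.00 K, T_H = 281.00 × (1 + 1/9.06) = 312.02 K.

310 K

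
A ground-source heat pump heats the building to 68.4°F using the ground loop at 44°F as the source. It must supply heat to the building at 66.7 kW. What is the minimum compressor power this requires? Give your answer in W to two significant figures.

3100 W

In absolute terms T_C = 279.82 K and T_H = 293.37 K, so ΔT = 13.56 K.
COP_Carnot = T_H/ΔT = 293.37/13.56 = 21.64.
Ẇ_min = Q̇/COP_Carnot = 66.70/21.64 = 3.082 kW = 3082 W.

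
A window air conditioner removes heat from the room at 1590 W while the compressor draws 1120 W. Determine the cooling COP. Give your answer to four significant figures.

The first law gives Q̇_H = Q̇_C + Ẇ, so the three rates are Q̇_C = 1590, Q̇_H = 2710, Ẇ = 1120 W.
COP_R = Q̇_C/Ẇ = 1590/1120 = 1.420.

1.420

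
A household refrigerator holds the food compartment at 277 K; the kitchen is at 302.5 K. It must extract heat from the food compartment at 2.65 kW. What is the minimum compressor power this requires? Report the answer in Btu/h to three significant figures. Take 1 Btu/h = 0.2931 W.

The reservoir spacing is ΔT = 302.5 − 277 = 25.50 K.
COP_Carnot = T_C/ΔT = 277.00/25.50 = 10.86.
Ẇ_min = Q̇/COP_Carnot = 2.650/10.86 = 0.2440 kW = 832.3 Btu/h.

832 Btu/h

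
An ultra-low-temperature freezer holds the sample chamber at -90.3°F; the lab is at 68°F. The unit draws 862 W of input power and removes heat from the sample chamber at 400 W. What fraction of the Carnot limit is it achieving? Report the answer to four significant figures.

0.1989

COP_actual = Q̇_C/Ẇ = 400.0/862.0 = 0.4640.
In absolute terms T_C = 205.21 K and T_H = 293.15 K, so ΔT = 87.94 K.
COP_Carnot = T_C/ΔT = 205.21/87.94 = 2.333.
η_II = COP_actual/COP_Carnot = 0.4640/2.333 = 0.1989.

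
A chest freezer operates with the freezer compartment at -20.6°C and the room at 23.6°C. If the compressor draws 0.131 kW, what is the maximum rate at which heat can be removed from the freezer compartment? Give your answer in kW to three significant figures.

In absolute terms T_C = 252.55 K and T_H = 296.75 K, so ΔT = 44.20 K.
COP_Carnot = T_C/ΔT = 252.55/44.20 = 5.714.
Q̇_max = COP_Carnot × Ẇ = 5.714 × 0.1310 kW = 0.7485 kW.

0.749 kW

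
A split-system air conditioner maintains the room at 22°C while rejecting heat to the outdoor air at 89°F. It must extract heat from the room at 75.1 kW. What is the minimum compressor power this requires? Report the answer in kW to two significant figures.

2.5 kW

In absolute terms T_C = 295.15 K and T_H = 304.82 K, so ΔT = 9.667 K.
COP_Carnot = T_C/ΔT = 295.15/9.667 = 30.53.
Ẇ_min = Q̇/COP_Carnot = 75.10/30.53 = 2.460 kW.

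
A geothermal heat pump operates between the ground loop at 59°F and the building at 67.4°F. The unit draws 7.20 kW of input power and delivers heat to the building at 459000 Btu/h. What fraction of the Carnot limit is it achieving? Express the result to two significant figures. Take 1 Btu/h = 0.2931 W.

Converting, Q̇_H = 459000 Btu/h = 134.5 kW, so COP_actual = Q̇_H/Ẇ = 134.5/7.200 = 18.69.
In absolute terms T_C = 288.15 K and T_H = 292.82 K, so ΔT = 4.667 K.
COP_Carnot = T_H/ΔT = 292.82/4.667 = 62.75.
η_II = COP_actual/COP_Carnot = 18.69/62.75 = 0.2978.

0.30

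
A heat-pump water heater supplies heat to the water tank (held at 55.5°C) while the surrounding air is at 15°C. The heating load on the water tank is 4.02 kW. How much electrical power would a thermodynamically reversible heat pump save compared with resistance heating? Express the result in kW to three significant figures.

3.52 kW

In absolute terms T_C = 288.15 K and T_H = 328.65 K, so ΔT = 40.50 K.
COP_Carnot = T_H/ΔT = 328.65/40.50 = 8.115.
Resistance heating needs Ẇ_res = Q̇_H = 4.020 kW; the reversible heat pump needs only Ẇ_hp = Q̇_H/COP = 0.4954 kW.
Saving = 4.020 − 0.4954 = 3.525 kW.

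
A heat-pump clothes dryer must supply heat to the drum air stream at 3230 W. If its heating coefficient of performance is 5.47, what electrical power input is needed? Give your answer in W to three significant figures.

590 W

Ẇ = Q̇_H/COP_HP = 3230/5.47 = 590.5 W.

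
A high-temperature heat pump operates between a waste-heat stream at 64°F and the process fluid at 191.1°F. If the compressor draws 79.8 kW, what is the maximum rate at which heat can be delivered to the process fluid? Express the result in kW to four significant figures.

In absolute terms T_C = 290.93 K and T_H = 361.54 K, so ΔT = 70.61 K.
COP_Carnot = T_H/ΔT = 361.54/70.61 = 5.120.
Q̇_max = COP_Carnot × Ẇ = 5.120 × 79.80 kW = 408.6 kW.

408.6 kW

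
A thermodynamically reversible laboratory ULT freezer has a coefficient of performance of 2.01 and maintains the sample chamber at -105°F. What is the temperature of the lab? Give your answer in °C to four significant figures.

COP_R = T_C/(T_H − T_C) gives T_H − T_C = T_C/COP.
With T_C = 197.04 K, T_H = 197.04 × (1 + 1/2.01) = 295.07 K.
Converting, 295.07 K = 21.92°C.

21.92 °C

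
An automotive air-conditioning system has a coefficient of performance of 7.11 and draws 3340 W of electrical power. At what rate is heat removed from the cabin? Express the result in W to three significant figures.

23700 W

Q̇_C = COP × Ẇ = 7.11 × 3340 = 23750 W.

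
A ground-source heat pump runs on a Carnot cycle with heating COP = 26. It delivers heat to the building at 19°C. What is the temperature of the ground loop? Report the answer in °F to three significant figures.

COP_HP = T_H/(T_H − T_C) gives T_H − T_C = T_H/COP.
With T_H = 292.15 K, T_C = 292.15 × (1 − 1/26) = 280.91 K.
Converting, 280.91 K = 45.97°F.

46.0 °F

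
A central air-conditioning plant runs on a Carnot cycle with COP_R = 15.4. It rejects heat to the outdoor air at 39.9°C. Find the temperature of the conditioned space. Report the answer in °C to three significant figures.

For a Carnot refrigerator COP_R = T_C/(T_H − T_C), so T_C = COP·T_H/(1 + COP).
With T_H = 313.05 K, T_C = 15.4 × 313.05/16.40 = 293.96 K.
Converting, 293.96 K = 20.81°C.

20.8 °C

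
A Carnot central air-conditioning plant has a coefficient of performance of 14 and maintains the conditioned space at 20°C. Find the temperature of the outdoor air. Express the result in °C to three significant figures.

COP_R = T_C/(T_H − T_C) gives T_H − T_C = T_C/COP.
With T_C = 293.15 K, T_H = 293.15 × (1 + 1/14) = 314.09 K.
Converting, 314.09 K = 40.94°C.

40.9 °C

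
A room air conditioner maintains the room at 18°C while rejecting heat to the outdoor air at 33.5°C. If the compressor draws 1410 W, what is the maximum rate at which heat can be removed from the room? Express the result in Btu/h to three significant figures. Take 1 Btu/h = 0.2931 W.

In absolute terms T_C = 291.15 K and T_H = 306.65 K, so ΔT = 15.50 K.
COP_Carnot = T_C/ΔT = 291.15/15.50 = 18.78.
Q̇_max = COP_Carnot × Ẇ = 18.78 × 1410 W = 26490 W = 90360 Btu/h.

90400 Btu/h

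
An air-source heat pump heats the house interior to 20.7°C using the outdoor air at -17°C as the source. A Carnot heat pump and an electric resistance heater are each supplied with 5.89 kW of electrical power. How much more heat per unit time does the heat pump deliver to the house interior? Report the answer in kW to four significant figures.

40.02 kW

In absolute terms T_C = 256.15 K and T_H = 293.85 K, so ΔT = 37.70 K.
COP_Carnot = T_H/ΔT = 293.85/37.70 = 7.794.
The heat pump delivers Q̇_H = COP × Ẇ = 45.91 kW; the resistance heater delivers Ẇ = 5.890 kW.
Extra = (COP − 1)·Ẇ = 40.02 kW.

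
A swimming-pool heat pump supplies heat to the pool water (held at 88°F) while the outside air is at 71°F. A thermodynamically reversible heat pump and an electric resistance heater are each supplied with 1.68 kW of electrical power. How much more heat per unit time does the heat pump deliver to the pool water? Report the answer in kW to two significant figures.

In absolute terms T_C = 294.82 K and T_H = 304.26 K, so ΔT = 9.444 K.
COP_Carnot = T_H/ΔT = 304.26/9.444 = 32.22.
The heat pump delivers Q̇_H = COP × Ẇ = 54.12 kW; the resistance heater delivers Ẇ = 1.680 kW.
Extra = (COP − 1)·Ẇ = 52.44 kW.

52 kW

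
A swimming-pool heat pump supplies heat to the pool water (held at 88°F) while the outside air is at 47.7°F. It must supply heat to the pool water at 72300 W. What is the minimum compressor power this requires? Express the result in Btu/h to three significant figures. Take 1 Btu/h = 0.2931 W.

18200 Btu/h

In absolute terms T_C = 281.87 K and T_H = 304.26 K, so ΔT = 22.39 K.
COP_Carnot = T_H/ΔT = 304.26/22.39 = 13.59.
Ẇ_min = Q̇/COP_Carnot = 72300/13.59 = 5320 W = 18150 Btu/h.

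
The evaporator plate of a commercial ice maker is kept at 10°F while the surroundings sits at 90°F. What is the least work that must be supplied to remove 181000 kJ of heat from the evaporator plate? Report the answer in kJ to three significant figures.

In absolute terms T_C = 260.93 K and T_H = 305.37 K, so ΔT = 44.44 K.
The reversible limit is COP_R = T_C/ΔT = 5.871, so W_min = Q_C/COP = Q_C·ΔT/T_C.
W_min = 181000 × 44.44/260.93 = 30830 kJ.

30800 kJ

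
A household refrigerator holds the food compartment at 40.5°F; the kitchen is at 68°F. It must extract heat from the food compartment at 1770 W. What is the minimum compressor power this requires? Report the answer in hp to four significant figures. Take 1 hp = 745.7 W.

In absolute terms T_C = 277.87 K and T_H = 293.15 K, so ΔT = 15.28 K.
COP_Carnot = T_C/ΔT = 277.87/15.28 = 18.19.
Ẇ_min = Q̇/COP_Carnot = 1770/18.19 = 97.32 W = 0.1305 hp.

0.1305 hp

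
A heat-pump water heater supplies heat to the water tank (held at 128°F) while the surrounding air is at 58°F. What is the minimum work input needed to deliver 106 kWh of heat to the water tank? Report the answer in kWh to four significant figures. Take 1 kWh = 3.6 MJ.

In absolute terms T_C = 287.59 K and T_H = 326.48 K, so ΔT = 38.89 K.
The reversible limit is COP_HP = T_H/ΔT = 8.395, so W_min = Q_H/COP = Q_H·ΔT/T_H.
W_min = 106.0 × 38.89/326.48 = 12.63 kWh.

12.63 kWh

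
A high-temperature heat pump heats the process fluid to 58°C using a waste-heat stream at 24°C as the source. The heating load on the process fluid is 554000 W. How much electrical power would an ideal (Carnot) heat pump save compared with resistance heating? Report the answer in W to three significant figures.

497000 W

In absolute terms T_C = 297.15 K and T_H = 331.15 K, so ΔT = 34.00 K.
COP_Carnot = T_H/ΔT = 331.15/34.00 = 9.740.
Resistance heating needs Ẇ_res = Q̇_H = 554000 W; the reversible heat pump needs only Ẇ_hp = Q̇_H/COP = 56880 W.
Saving = 554000 − 56880 = 497100 W.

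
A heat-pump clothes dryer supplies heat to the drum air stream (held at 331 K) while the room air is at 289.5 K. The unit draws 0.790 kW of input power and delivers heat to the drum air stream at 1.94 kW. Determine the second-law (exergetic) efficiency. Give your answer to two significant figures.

0.31

COP_actual = Q̇_H/Ẇ = 1.940/0.7900 = 2.456.
The reservoir spacing is ΔT = 331 − 289.5 = 41.50 K.
COP_Carnot = T_H/ΔT = 331.00/41.50 = 7.976.
η_II = COP_actual/COP_Carnot = 2.456/7.976 = 0.3079.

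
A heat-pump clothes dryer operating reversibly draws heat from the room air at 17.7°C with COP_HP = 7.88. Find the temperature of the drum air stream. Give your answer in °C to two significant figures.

COP_HP = T_H/(T_H − T_C) rearranges to T_H = COP·T_C/(COP − 1).
With T_C = 290.85 K, T_H = 7.88 × 290.85/6.880 = 333.12 K.
Converting, 333.12 K = 59.97°C.

60 °C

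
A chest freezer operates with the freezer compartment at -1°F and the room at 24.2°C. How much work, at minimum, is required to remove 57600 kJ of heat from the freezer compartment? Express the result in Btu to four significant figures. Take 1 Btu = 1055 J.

In absolute terms T_C = 254.82 K and T_H = 297.35 K, so ΔT = 42.53 K.
The reversible limit is COP_R = T_C/ΔT = 5.991, so W_min = Q_C/COP = Q_C·ΔT/T_C.
W_min = 57600 × 42.53/254.82 = 9614 kJ = 9113 Btu.

9113 Btu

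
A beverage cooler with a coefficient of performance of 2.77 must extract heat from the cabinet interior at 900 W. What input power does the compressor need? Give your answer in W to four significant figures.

Ẇ = Q̇_C/COP = 900.0/2.77 = 324.9 W.

324.9 W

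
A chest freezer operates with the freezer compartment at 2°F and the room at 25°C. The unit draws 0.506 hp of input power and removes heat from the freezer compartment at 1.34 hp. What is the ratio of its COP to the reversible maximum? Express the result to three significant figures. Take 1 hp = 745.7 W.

0.430

COP_actual = Q̇_C/Ẇ = 1.340/0.5060 = 2.648.
In absolute terms T_C = 256.48 K and T_H = 298.15 K, so ΔT = 41.67 K.
COP_Carnot = T_C/ΔT = 256.48/41.67 = 6.156.
η_II = COP_actual/COP_Carnot = 2.648/6.156 = 0.4302.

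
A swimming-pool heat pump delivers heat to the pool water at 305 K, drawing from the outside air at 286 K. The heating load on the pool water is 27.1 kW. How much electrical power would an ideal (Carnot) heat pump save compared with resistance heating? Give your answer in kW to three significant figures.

The reservoir spacing is ΔT = 305 − 286 = 19.00 K.
COP_Carnot = T_H/ΔT = 305.00/19.00 = 16.05.
Resistance heating needs Ẇ_res = Q̇_H = 27.10 kW; the reversible heat pump needs only Ẇ_hp = Q̇_H/COP = 1.688 kW.
Saving = 27.10 − 1.688 = 25.41 kW.

25.4 kW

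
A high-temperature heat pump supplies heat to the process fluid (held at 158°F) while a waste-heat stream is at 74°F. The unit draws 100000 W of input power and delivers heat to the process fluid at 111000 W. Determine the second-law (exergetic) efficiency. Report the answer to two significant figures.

COP_actual = Q̇_H/Ẇ = 111000/100000 = 1.110.
In absolute terms T_C = 296.48 K and T_H = 343.15 K, so ΔT = 46.67 K.
COP_Carnot = T_H/ΔT = 343.15/46.67 = 7.353.
η_II = COP_actual/COP_Carnot = 1.110/7.353 = 0.1510.

0.15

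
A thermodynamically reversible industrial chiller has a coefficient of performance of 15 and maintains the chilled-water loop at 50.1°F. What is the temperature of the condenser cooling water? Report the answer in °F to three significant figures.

COP_R = T_C/(T_H − T_C) gives T_H − T_C = T_C/COP.
With T_C = 283.21 K, T_H = 283.21 × (1 + 1/15) = 302.09 K.
Converting, 302.09 K = 84.08°F.

84.1 °F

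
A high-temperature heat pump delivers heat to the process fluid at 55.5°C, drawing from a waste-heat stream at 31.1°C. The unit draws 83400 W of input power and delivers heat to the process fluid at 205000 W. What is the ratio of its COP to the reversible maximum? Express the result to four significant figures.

0.1825

COP_actual = Q̇_H/Ẇ = 205000/83400 = 2.458.
In absolute terms T_C = 304.25 K and T_H = 328.65 K, so ΔT = 24.40 K.
COP_Carnot = T_H/ΔT = 328.65/24.40 = 13.47.
η_II = COP_actual/COP_Carnot = 2.458/13.47 = 0.1825.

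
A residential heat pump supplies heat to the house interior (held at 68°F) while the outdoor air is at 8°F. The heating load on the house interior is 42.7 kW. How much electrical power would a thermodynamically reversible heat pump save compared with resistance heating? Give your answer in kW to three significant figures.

In absolute terms T_C = 259.82 K and T_H = 293.15 K, so ΔT = 33.33 K.
COP_Carnot = T_H/ΔT = 293.15/33.33 = 8.795.
Resistance heating needs Ẇ_res = Q̇_H = 42.70 kW; the reversible heat pump needs only Ẇ_hp = Q̇_H/COP = 4.855 kW.
Saving = 42.70 − 4.855 = 37.84 kW.

37.8 kW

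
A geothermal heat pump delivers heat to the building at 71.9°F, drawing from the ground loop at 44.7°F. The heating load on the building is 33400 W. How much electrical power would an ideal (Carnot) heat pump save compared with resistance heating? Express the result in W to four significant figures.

In absolute terms T_C = 280.21 K and T_H = 295.32 K, so ΔT = 15.11 K.
COP_Carnot = T_H/ΔT = 295.32/15.11 = 19.54.
Resistance heating needs Ẇ_res = Q̇_H = 33400 W; the reversible heat pump needs only Ẇ_hp = Q̇_H/COP = 1709 W.
Saving = 33400 − 1709 = 31690 W.

31690 W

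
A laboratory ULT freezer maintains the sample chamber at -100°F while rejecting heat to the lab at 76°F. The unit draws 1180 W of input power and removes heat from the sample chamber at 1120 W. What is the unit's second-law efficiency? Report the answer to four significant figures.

COP_actual = Q̇_C/Ẇ = 1120/1180 = 0.9492.
In absolute terms T_C = 199.82 K and T_H = 297.59 K, so ΔT = 97.78 K.
COP_Carnot = T_C/ΔT = 199.82/97.78 = 2.044.
η_II = COP_actual/COP_Carnot = 0.9492/2.044 = 0.4645.

0.4645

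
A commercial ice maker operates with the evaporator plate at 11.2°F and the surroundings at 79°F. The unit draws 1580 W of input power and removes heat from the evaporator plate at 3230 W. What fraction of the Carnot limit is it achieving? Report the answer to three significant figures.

0.294

COP_actual = Q̇_C/Ẇ = 3230/1580 = 2.044.
In absolute terms T_C = 261.59 K and T_H = 299.26 K, so ΔT = 37.67 K.
COP_Carnot = T_C/ΔT = 261.59/37.67 = 6.945.
η_II = COP_actual/COP_Carnot = 2.044/6.945 = 0.2944.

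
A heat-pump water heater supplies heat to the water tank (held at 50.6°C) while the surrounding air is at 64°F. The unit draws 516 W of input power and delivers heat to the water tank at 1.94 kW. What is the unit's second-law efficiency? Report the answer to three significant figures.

0.381

Converting, Q̇_H = 1.940 kW = 1940 W, so COP_actual = Q̇_H/Ẇ = 1940/516.0 = 3.760.
In absolute terms T_C = 290.93 K and T_H = 323.75 K, so ΔT = 32.82 K.
COP_Carnot = T_H/ΔT = 323.75/32.82 = 9.864.
η_II = COP_actual/COP_Carnot = 3.760/9.864 = 0.3812.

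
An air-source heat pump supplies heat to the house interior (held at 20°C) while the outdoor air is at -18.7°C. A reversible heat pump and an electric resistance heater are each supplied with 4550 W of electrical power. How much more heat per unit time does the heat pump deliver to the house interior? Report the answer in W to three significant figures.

In absolute terms T_C = 254.45 K and T_H = 293.15 K, so ΔT = 38.70 K.
COP_Carnot = T_H/ΔT = 293.15/38.70 = 7.575.
The heat pump delivers Q̇_H = COP × Ẇ = 34470 W; the resistance heater delivers Ẇ = 4550 W.
Extra = (COP − 1)·Ẇ = 29920 W.

29900 W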